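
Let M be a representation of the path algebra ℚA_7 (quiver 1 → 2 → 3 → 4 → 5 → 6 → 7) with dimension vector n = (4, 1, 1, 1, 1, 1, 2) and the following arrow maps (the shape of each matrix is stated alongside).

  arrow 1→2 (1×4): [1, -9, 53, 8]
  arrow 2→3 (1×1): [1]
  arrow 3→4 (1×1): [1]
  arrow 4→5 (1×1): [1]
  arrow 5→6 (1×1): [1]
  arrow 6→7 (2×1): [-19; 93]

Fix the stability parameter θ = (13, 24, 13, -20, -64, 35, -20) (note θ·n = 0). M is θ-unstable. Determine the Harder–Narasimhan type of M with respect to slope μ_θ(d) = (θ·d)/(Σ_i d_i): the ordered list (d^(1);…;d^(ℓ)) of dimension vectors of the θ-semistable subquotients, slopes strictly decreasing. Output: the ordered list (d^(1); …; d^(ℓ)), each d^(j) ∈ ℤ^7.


Via rank(M_{q-1}∘⋯∘M_p): M ≅ I[1,1]^3, I[1,7], I[7,7].
μ_θ-semistable layers: μ^(1)=13; μ^(2)=15/2; μ^(3)=-34/5; μ^(4)=-20

((3, 0, 0, 0, 0, 0, 0); (0, 0, 0, 0, 0, 1, 1); (1, 1, 1, 1, 1, 0, 0); (0, 0, 0, 0, 0, 0, 1))


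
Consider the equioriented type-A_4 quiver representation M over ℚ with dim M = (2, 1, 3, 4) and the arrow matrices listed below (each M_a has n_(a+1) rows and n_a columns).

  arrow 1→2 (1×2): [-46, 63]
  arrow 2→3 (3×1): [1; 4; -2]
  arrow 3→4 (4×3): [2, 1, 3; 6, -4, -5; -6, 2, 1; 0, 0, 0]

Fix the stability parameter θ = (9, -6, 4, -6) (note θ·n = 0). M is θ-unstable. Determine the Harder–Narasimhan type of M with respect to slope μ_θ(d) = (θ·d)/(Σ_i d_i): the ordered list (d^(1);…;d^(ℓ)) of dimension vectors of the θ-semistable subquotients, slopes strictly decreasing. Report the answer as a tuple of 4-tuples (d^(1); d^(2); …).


Interval decomposition of M: I[1,1], I[1,3], I[3,4]^2, I[4,4]^2.
HN type (ℓ=5): μ^(1)=9; μ^(2)=4; μ^(3)=3/2; μ^(4)=-1; μ^(5)=-6

((1, 0, 0, 0); (0, 0, 1, 0); (1, 1, 0, 0); (0, 0, 2, 2); (0, 0, 0, 2))


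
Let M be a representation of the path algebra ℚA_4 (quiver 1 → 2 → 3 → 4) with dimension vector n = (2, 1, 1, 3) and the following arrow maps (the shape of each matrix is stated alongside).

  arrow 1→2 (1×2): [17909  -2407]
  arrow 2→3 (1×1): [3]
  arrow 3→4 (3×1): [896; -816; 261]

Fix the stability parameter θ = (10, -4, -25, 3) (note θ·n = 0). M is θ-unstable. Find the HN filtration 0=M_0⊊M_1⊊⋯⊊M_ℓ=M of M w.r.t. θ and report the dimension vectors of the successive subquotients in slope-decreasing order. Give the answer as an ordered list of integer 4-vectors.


Interval decomposition of M: I[1,1], I[1,4], I[4,4]^2.
HN type (ℓ=3): μ^(1)=10; μ^(2)=3; μ^(3)=-19/3

((1, 0, 0, 0); (0, 0, 0, 3); (1, 1, 1, 0))


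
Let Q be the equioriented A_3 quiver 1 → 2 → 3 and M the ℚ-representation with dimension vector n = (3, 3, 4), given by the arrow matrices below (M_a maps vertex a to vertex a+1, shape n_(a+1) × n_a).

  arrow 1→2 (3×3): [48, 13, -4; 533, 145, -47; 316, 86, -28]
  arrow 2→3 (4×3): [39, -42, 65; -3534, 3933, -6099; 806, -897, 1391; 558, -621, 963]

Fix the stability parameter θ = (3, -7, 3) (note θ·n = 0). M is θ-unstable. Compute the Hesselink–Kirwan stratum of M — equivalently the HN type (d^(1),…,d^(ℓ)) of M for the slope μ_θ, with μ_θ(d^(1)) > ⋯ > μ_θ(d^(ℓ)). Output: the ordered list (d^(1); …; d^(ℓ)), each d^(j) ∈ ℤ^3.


Interval decomposition of M: I[1,1], I[1,3]^2, I[2,2], I[3,3]^2.
HN type (ℓ=3): μ^(1)=3; μ^(2)=-2; μ^(3)=-7

((1, 0, 4); (2, 2, 0); (0, 1, 0))


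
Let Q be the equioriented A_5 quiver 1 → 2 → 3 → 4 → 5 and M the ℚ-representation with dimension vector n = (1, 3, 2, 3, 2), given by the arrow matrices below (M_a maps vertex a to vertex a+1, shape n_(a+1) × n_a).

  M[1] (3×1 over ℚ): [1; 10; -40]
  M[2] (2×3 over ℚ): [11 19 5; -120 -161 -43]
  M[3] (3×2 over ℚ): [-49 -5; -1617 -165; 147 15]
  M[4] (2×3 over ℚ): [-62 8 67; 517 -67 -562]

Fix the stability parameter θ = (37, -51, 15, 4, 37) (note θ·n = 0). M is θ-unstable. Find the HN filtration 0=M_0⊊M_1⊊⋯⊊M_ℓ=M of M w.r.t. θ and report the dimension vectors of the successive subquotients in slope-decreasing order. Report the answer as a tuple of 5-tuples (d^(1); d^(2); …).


Via rank(M_{q-1}∘⋯∘M_p): M ≅ I[1,5], I[2,2], I[2,3], I[4,4], I[4,5].
μ_θ-semistable layers: μ^(1)=37; μ^(2)=15; μ^(3)=19/2; μ^(4)=4; μ^(5)=-7; μ^(6)=-51

((0, 0, 0, 0, 2); (0, 0, 1, 0, 0); (0, 0, 1, 1, 0); (0, 0, 0, 2, 0); (1, 1, 0, 0, 0); (0, 2, 0, 0, 0))


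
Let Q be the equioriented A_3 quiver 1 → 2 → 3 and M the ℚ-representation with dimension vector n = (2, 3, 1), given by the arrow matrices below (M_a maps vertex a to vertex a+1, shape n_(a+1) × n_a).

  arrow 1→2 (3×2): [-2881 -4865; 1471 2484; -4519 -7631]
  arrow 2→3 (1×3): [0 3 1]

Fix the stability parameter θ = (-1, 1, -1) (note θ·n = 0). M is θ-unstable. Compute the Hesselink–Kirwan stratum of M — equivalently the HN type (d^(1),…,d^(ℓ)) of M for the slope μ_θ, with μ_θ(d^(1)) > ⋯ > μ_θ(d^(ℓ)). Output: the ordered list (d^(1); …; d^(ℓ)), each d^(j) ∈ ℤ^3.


Barcode: M ≅ I[1,2], I[1,3], I[2,2]. HN layers by μ_θ (3 steps, strictly decreasing):
  μ^(1)=1; μ^(2)=0; μ^(3)=-1

((0, 2, 0); (0, 1, 1); (2, 0, 0))


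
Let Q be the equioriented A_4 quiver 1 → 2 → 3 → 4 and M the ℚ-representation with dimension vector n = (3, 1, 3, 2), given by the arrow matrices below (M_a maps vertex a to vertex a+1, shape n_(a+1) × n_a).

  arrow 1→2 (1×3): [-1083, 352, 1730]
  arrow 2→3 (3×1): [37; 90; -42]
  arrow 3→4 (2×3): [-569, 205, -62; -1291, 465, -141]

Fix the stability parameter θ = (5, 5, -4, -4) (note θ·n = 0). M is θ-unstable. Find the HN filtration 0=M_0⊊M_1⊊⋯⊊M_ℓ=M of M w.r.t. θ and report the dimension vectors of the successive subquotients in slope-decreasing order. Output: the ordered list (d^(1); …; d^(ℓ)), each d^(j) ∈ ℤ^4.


Via rank(M_{q-1}∘⋯∘M_p): M ≅ I[1,1]^2, I[1,4], I[3,3], I[3,4].
μ_θ-semistable layers: μ^(1)=5; μ^(2)=1/2; μ^(3)=-4

((2, 0, 0, 0); (1, 1, 1, 1); (0, 0, 2, 1))


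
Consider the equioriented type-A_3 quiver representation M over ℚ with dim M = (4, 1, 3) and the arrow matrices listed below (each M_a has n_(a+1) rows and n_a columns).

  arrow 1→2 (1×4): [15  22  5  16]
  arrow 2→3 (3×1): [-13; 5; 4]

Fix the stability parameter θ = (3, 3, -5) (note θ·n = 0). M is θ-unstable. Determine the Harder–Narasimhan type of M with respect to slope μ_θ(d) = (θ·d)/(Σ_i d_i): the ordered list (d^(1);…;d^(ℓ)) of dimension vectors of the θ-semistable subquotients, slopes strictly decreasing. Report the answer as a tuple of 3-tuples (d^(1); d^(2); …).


Interval decomposition of M: I[1,1]^3, I[1,3], I[3,3]^2.
HN type (ℓ=3): μ^(1)=3; μ^(2)=1/3; μ^(3)=-5

((3, 0, 0); (1, 1, 1); (0, 0, 2))


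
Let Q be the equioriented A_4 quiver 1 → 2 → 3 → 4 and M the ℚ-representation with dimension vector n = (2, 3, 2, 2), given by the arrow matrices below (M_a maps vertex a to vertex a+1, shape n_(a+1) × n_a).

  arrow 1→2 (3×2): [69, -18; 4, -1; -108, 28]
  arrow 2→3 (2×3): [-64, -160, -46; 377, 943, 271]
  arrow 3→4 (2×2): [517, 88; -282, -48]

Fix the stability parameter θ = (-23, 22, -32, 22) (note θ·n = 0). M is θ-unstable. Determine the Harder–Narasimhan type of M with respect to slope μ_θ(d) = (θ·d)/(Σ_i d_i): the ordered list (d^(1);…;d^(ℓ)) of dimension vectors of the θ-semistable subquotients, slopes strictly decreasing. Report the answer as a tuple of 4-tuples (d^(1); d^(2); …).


Barcode: M ≅ I[1,2], I[1,3], I[2,4], I[4,4]. HN layers by μ_θ (3 steps, strictly decreasing):
  μ^(1)=22; μ^(2)=-5; μ^(3)=-23

((0, 1, 0, 2); (0, 2, 2, 0); (2, 0, 0, 0))


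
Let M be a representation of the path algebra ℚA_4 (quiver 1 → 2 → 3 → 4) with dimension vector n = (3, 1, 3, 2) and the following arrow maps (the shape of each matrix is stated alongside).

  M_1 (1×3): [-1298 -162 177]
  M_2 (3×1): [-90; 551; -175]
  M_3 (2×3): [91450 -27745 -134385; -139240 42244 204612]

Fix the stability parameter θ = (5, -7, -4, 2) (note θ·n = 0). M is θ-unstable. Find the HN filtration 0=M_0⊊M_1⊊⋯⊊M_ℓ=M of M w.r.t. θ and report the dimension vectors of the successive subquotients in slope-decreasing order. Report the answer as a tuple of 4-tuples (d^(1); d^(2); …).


Via rank(M_{q-1}∘⋯∘M_p): M ≅ I[1,1]^2, I[1,4], I[3,3]^2, I[4,4].
μ_θ-semistable layers: μ^(1)=5; μ^(2)=2; μ^(3)=-2; μ^(4)=-4

((2, 0, 0, 0); (0, 0, 0, 2); (1, 1, 1, 0); (0, 0, 2, 0))


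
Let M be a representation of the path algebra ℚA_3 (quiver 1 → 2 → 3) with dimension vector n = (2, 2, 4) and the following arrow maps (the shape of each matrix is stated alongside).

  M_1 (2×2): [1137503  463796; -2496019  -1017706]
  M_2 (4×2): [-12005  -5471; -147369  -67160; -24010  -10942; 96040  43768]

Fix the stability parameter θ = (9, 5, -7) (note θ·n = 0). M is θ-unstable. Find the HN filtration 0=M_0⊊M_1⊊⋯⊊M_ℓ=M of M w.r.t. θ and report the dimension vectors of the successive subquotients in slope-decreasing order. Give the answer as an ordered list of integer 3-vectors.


Via rank(M_{q-1}∘⋯∘M_p): M ≅ I[1,3]^2, I[3,3]^2.
μ_θ-semistable layers: μ^(1)=7/3; μ^(2)=-7

((2, 2, 2); (0, 0, 2))


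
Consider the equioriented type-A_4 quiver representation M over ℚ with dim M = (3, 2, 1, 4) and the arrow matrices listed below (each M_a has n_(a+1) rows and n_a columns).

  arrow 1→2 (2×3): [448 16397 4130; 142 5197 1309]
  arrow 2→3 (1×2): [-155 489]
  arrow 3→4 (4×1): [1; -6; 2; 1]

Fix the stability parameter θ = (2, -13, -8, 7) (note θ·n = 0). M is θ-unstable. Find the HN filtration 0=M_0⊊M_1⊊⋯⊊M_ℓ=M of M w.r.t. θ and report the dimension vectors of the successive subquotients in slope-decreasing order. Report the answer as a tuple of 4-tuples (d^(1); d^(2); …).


Via rank(M_{q-1}∘⋯∘M_p): M ≅ I[1,1], I[1,2], I[1,4], I[4,4]^3.
μ_θ-semistable layers: μ^(1)=7; μ^(2)=2; μ^(3)=-11/2; μ^(4)=-19/3

((0, 0, 0, 4); (1, 0, 0, 0); (1, 1, 0, 0); (1, 1, 1, 0))


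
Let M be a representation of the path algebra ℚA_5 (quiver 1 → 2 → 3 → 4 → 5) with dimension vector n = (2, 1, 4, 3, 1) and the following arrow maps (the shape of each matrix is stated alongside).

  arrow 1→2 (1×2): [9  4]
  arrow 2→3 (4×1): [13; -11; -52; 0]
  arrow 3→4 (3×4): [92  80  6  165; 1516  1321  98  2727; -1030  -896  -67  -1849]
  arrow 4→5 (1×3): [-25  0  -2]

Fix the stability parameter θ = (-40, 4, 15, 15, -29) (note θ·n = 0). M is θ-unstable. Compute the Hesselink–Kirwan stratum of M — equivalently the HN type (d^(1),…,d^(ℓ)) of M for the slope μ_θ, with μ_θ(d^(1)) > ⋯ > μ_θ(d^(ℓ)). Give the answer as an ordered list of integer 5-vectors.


Via rank(M_{q-1}∘⋯∘M_p): M ≅ I[1,1], I[1,4], I[3,3], I[3,4], I[3,5].
μ_θ-semistable layers: μ^(1)=15; μ^(2)=4; μ^(3)=1/3; μ^(4)=-40

((0, 0, 3, 2, 0); (0, 1, 0, 0, 0); (0, 0, 1, 1, 1); (2, 0, 0, 0, 0))


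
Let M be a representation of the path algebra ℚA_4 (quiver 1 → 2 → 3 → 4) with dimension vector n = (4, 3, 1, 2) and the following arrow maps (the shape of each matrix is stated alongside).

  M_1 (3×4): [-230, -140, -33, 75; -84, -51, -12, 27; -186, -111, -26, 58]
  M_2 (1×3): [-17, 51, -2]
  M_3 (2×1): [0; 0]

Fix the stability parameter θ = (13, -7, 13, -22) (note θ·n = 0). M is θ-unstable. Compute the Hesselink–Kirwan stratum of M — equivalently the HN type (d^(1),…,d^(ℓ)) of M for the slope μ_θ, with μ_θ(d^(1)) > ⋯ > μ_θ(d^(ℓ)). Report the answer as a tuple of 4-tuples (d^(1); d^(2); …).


Interval decomposition of M: I[1,1], I[1,2]^2, I[1,3], I[4,4]^2.
HN type (ℓ=3): μ^(1)=13; μ^(2)=3; μ^(3)=-22

((1, 0, 1, 0); (3, 3, 0, 0); (0, 0, 0, 2))


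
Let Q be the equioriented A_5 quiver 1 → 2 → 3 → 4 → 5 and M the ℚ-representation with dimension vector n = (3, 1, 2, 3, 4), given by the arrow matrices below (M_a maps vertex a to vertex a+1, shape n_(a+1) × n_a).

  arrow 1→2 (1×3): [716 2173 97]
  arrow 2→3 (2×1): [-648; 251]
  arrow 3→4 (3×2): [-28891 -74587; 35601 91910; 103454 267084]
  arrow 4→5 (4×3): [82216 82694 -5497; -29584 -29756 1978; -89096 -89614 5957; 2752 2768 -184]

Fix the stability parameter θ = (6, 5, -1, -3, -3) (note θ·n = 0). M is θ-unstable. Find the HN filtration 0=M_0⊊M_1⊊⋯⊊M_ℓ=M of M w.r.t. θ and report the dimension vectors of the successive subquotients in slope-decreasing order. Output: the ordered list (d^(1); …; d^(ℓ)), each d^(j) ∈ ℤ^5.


Via rank(M_{q-1}∘⋯∘M_p): M ≅ I[1,1]^2, I[1,4], I[3,4], I[4,5], I[5,5]^3.
μ_θ-semistable layers: μ^(1)=6; μ^(2)=7/4; μ^(3)=-2; μ^(4)=-3

((2, 0, 0, 0, 0); (1, 1, 1, 1, 0); (0, 0, 1, 1, 0); (0, 0, 0, 1, 4))


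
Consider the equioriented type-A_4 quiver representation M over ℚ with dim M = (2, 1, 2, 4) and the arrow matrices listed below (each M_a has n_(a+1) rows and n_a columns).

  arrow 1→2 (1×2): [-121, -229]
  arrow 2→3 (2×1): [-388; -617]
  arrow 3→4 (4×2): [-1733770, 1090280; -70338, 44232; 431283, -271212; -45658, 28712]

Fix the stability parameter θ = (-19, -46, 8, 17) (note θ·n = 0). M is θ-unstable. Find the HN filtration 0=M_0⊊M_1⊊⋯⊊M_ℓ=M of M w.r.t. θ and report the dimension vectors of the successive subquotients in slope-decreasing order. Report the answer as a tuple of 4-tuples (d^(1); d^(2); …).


Barcode: M ≅ I[1,1], I[1,3], I[3,4], I[4,4]^3. HN layers by μ_θ (4 steps, strictly decreasing):
  μ^(1)=17; μ^(2)=8; μ^(3)=-19; μ^(4)=-65/2

((0, 0, 0, 4); (0, 0, 2, 0); (1, 0, 0, 0); (1, 1, 0, 0))


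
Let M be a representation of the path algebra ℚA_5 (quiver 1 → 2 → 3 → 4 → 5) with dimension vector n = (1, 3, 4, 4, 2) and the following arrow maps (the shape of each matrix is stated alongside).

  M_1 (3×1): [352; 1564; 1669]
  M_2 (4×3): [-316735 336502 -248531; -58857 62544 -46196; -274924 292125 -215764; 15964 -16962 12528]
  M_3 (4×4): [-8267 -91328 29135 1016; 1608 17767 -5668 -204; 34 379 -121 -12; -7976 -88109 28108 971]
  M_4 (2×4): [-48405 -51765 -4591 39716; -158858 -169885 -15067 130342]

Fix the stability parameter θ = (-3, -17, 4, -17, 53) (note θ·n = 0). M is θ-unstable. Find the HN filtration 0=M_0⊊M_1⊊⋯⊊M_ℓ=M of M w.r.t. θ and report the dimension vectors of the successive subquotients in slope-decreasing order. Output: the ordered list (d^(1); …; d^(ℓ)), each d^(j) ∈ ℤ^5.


Via rank(M_{q-1}∘⋯∘M_p): M ≅ I[1,5], I[2,4], I[2,5], I[3,4].
μ_θ-semistable layers: μ^(1)=53; μ^(2)=-13/2; μ^(3)=-10; μ^(4)=-17

((0, 0, 0, 0, 2); (0, 0, 4, 4, 0); (1, 1, 0, 0, 0); (0, 2, 0, 0, 0))


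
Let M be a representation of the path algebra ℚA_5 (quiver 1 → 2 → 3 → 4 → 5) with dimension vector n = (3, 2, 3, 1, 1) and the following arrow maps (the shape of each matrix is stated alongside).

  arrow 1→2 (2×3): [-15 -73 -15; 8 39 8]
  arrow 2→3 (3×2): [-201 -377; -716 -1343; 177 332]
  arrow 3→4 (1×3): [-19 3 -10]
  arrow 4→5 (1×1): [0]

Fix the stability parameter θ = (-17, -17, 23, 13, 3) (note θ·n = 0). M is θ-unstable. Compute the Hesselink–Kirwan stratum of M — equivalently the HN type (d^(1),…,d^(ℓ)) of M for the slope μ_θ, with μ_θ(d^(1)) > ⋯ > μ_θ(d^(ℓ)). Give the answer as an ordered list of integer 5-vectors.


Interval decomposition of M: I[1,1], I[1,3], I[1,4], I[3,3], I[5,5].
HN type (ℓ=4): μ^(1)=23; μ^(2)=18; μ^(3)=3; μ^(4)=-17

((0, 0, 2, 0, 0); (0, 0, 1, 1, 0); (0, 0, 0, 0, 1); (3, 2, 0, 0, 0))


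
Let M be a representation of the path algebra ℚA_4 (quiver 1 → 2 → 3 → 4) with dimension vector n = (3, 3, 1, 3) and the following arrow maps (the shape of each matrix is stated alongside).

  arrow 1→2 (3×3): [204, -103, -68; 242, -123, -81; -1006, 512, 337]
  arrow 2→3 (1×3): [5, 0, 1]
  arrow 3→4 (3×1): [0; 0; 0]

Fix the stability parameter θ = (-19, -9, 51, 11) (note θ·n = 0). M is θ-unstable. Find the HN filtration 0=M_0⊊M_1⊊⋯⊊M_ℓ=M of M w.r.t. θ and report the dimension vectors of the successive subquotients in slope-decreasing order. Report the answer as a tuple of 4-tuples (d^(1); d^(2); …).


Interval decomposition of M: I[1,1], I[1,2], I[1,3], I[2,2], I[4,4]^3.
HN type (ℓ=4): μ^(1)=51; μ^(2)=11; μ^(3)=-9; μ^(4)=-19

((0, 0, 1, 0); (0, 0, 0, 3); (0, 3, 0, 0); (3, 0, 0, 0))


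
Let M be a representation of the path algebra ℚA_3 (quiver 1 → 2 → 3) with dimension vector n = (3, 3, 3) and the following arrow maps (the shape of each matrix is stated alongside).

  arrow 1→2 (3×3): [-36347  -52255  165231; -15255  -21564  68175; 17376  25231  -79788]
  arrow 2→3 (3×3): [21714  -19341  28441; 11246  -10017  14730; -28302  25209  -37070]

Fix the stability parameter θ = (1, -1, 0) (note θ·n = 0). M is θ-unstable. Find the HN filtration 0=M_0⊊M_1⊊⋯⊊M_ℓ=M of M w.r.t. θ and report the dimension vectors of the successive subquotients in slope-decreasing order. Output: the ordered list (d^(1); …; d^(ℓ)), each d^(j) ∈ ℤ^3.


Via rank(M_{q-1}∘⋯∘M_p): M ≅ I[1,1], I[1,3]^2, I[2,2], I[3,3].
μ_θ-semistable layers: μ^(1)=1; μ^(2)=0; μ^(3)=-1

((1, 0, 0); (2, 2, 3); (0, 1, 0))


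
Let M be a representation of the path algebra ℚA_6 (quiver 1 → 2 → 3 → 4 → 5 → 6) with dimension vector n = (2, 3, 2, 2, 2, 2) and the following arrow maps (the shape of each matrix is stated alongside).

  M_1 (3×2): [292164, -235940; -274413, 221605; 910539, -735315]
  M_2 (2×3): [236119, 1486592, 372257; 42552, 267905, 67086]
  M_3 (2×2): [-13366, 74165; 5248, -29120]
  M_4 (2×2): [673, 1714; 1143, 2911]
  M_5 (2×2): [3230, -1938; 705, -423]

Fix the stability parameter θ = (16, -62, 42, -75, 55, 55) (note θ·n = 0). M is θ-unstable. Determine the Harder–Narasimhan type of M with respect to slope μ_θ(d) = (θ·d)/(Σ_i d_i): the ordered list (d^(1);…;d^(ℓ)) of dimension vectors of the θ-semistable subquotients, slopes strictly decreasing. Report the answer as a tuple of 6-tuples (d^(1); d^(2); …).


Interval decomposition of M: I[1,1], I[1,5], I[2,2], I[2,3], I[4,6], I[6,6].
HN type (ℓ=7): μ^(1)=55; μ^(2)=42; μ^(3)=16; μ^(4)=-33/2; μ^(5)=-23; μ^(6)=-62; μ^(7)=-75

((0, 0, 0, 0, 2, 2); (0, 0, 1, 0, 0, 0); (1, 0, 0, 0, 0, 0); (0, 0, 1, 1, 0, 0); (1, 1, 0, 0, 0, 0); (0, 2, 0, 0, 0, 0); (0, 0, 0, 1, 0, 0))


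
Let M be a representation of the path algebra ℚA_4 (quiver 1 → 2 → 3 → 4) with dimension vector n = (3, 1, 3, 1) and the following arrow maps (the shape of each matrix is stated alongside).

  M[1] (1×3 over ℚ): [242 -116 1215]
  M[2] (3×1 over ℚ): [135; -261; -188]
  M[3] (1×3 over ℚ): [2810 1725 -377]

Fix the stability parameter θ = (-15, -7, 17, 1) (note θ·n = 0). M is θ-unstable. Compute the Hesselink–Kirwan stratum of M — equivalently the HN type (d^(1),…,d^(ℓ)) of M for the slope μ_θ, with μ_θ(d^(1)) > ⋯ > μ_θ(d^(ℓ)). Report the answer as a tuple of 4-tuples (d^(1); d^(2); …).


Interval decomposition of M: I[1,1]^2, I[1,4], I[3,3]^2.
HN type (ℓ=4): μ^(1)=17; μ^(2)=9; μ^(3)=-7; μ^(4)=-15

((0, 0, 2, 0); (0, 0, 1, 1); (0, 1, 0, 0); (3, 0, 0, 0))


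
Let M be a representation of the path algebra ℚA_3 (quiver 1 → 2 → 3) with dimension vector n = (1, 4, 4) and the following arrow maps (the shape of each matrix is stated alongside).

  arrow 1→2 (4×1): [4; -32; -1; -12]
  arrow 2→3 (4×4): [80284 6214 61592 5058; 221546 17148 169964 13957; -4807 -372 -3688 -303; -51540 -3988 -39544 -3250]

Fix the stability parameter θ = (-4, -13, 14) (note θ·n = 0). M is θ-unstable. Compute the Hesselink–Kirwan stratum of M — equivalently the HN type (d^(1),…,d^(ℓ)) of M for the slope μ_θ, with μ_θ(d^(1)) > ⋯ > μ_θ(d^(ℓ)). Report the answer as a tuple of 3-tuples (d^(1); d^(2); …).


Via rank(M_{q-1}∘⋯∘M_p): M ≅ I[1,2], I[2,3]^3, I[3,3].
μ_θ-semistable layers: μ^(1)=14; μ^(2)=-17/2; μ^(3)=-13

((0, 0, 4); (1, 1, 0); (0, 3, 0))


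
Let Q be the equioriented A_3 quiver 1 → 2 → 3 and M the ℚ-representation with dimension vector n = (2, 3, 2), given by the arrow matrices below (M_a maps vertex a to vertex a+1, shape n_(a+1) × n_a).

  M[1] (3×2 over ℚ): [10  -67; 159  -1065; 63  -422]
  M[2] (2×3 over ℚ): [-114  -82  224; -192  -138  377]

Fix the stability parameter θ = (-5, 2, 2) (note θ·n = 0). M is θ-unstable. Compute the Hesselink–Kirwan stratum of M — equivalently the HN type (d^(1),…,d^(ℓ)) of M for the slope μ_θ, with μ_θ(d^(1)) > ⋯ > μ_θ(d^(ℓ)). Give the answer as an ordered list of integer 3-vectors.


Interval decomposition of M: I[1,2], I[1,3], I[2,3].
HN type (ℓ=2): μ^(1)=2; μ^(2)=-5

((0, 3, 2); (2, 0, 0))


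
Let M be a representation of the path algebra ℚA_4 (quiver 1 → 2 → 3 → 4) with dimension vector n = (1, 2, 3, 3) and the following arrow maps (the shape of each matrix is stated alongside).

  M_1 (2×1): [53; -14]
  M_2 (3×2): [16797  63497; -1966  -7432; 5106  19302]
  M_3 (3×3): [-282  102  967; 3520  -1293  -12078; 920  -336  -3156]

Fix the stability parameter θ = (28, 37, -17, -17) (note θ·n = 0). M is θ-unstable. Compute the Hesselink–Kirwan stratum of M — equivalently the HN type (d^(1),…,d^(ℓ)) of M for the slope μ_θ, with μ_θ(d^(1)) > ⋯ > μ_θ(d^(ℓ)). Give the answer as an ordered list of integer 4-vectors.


Barcode: M ≅ I[1,4], I[2,3], I[3,4], I[4,4]. HN layers by μ_θ (3 steps, strictly decreasing):
  μ^(1)=10; μ^(2)=31/4; μ^(3)=-17

((0, 1, 1, 0); (1, 1, 1, 1); (0, 0, 1, 2))


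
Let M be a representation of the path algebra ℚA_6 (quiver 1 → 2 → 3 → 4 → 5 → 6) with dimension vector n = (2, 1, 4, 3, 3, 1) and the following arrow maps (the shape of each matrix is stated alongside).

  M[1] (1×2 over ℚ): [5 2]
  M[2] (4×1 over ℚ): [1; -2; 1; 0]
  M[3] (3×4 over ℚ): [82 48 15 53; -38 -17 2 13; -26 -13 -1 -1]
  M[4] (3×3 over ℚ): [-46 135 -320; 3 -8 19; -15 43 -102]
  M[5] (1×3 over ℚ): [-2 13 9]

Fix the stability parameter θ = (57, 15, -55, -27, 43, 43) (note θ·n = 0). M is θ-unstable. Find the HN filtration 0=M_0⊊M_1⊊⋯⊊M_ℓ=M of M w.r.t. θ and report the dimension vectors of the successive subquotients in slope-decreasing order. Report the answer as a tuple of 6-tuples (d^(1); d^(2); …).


Barcode: M ≅ I[1,1], I[1,6], I[3,3], I[3,5]^2. HN layers by μ_θ (5 steps, strictly decreasing):
  μ^(1)=57; μ^(2)=43; μ^(3)=-5/2; μ^(4)=-27; μ^(5)=-55

((1, 0, 0, 0, 0, 0); (0, 0, 0, 0, 3, 1); (1, 1, 1, 1, 0, 0); (0, 0, 0, 2, 0, 0); (0, 0, 3, 0, 0, 0))


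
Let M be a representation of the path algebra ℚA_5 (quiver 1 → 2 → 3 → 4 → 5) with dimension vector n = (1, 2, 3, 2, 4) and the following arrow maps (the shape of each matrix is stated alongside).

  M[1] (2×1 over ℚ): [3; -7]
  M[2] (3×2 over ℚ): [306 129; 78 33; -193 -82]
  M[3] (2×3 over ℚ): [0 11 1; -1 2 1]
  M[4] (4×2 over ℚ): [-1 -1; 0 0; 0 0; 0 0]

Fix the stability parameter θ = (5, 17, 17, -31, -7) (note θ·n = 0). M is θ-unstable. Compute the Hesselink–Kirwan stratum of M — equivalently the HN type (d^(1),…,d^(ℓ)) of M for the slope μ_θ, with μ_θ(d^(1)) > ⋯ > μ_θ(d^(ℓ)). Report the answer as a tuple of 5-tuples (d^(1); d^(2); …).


Via rank(M_{q-1}∘⋯∘M_p): M ≅ I[1,5], I[2,4], I[3,3], I[5,5]^3.
μ_θ-semistable layers: μ^(1)=17; μ^(2)=1; μ^(3)=1/5; μ^(4)=-7

((0, 0, 1, 0, 0); (0, 1, 1, 1, 0); (1, 1, 1, 1, 1); (0, 0, 0, 0, 3))


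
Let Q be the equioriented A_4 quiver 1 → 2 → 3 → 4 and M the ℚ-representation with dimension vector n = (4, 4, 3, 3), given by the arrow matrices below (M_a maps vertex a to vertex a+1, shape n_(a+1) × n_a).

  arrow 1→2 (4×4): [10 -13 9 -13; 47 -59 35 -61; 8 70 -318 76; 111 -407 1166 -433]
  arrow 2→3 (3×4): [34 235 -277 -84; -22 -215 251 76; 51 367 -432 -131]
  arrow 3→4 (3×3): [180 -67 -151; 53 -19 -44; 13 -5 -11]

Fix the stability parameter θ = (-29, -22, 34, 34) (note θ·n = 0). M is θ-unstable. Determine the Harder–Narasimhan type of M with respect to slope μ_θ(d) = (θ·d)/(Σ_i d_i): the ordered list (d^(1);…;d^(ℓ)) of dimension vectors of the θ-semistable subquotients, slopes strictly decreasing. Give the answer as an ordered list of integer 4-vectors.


Via rank(M_{q-1}∘⋯∘M_p): M ≅ I[1,2], I[1,4]^3.
μ_θ-semistable layers: μ^(1)=34; μ^(2)=-22; μ^(3)=-29

((0, 0, 3, 3); (0, 4, 0, 0); (4, 0, 0, 0))


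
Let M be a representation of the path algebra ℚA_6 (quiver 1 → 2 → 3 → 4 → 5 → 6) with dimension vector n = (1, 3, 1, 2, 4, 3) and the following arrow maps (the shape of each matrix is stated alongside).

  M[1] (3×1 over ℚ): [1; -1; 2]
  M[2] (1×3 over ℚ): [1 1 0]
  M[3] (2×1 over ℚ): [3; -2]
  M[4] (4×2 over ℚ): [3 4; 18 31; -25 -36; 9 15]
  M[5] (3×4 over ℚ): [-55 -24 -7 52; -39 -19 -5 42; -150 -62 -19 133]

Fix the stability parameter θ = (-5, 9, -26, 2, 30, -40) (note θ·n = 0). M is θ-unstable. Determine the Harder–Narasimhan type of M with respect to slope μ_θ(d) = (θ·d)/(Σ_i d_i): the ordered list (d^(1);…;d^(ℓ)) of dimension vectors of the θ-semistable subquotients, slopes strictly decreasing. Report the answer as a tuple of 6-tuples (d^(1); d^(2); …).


Via rank(M_{q-1}∘⋯∘M_p): M ≅ I[1,2], I[2,2], I[2,6], I[4,6], I[5,5], I[5,6].
μ_θ-semistable layers: μ^(1)=30; μ^(2)=9; μ^(3)=-8/3; μ^(4)=-5; μ^(5)=-17/2

((0, 0, 0, 0, 1, 0); (0, 2, 0, 0, 0, 0); (0, 0, 0, 2, 2, 2); (1, 0, 0, 0, 1, 1); (0, 1, 1, 0, 0, 0))


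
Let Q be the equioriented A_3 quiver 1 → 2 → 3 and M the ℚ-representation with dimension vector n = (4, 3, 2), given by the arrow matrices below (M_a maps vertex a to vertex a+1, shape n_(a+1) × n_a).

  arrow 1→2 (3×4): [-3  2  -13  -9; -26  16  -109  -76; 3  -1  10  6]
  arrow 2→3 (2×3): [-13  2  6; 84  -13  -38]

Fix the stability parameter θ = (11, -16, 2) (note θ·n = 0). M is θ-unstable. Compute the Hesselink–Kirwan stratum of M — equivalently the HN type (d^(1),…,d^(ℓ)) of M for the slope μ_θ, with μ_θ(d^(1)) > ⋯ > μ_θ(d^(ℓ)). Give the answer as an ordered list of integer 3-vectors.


Via rank(M_{q-1}∘⋯∘M_p): M ≅ I[1,1], I[1,2], I[1,3]^2.
μ_θ-semistable layers: μ^(1)=11; μ^(2)=2; μ^(3)=-5/2

((1, 0, 0); (0, 0, 2); (3, 3, 0))


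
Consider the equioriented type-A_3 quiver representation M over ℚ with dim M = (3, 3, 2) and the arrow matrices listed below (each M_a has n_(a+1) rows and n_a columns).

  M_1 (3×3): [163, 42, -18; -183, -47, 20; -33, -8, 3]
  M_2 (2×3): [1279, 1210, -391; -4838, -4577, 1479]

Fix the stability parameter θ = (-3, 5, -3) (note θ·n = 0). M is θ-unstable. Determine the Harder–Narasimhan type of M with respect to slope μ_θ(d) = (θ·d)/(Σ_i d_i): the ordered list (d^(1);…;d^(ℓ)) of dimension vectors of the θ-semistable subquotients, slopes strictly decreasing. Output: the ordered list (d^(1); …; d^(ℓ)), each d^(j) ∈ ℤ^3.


Interval decomposition of M: I[1,2], I[1,3]^2.
HN type (ℓ=3): μ^(1)=5; μ^(2)=1; μ^(3)=-3

((0, 1, 0); (0, 2, 2); (3, 0, 0))


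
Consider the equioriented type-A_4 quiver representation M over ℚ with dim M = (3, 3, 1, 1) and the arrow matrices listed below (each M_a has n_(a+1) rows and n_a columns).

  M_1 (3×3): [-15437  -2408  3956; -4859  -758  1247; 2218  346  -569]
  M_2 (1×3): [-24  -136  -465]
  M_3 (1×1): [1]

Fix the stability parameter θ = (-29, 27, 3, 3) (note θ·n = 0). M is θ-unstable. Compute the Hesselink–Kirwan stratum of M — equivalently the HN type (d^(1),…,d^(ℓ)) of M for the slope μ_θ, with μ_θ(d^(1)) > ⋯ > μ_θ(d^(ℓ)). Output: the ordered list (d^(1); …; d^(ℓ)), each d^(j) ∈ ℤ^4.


Interval decomposition of M: I[1,1], I[1,2], I[1,4], I[2,2].
HN type (ℓ=3): μ^(1)=27; μ^(2)=11; μ^(3)=-29

((0, 2, 0, 0); (0, 1, 1, 1); (3, 0, 0, 0))


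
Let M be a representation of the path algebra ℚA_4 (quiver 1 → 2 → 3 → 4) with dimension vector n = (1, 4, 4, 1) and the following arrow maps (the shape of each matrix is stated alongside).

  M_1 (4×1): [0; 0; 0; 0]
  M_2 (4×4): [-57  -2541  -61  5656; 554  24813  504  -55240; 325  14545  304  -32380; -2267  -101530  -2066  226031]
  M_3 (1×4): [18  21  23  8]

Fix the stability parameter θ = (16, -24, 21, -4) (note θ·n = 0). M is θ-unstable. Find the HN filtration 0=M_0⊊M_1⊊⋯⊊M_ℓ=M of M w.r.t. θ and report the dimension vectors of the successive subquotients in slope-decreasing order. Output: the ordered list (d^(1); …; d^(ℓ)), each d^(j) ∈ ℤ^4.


Barcode: M ≅ I[1,1], I[2,3]^3, I[2,4]. HN layers by μ_θ (4 steps, strictly decreasing):
  μ^(1)=21; μ^(2)=16; μ^(3)=17/2; μ^(4)=-24

((0, 0, 3, 0); (1, 0, 0, 0); (0, 0, 1, 1); (0, 4, 0, 0))


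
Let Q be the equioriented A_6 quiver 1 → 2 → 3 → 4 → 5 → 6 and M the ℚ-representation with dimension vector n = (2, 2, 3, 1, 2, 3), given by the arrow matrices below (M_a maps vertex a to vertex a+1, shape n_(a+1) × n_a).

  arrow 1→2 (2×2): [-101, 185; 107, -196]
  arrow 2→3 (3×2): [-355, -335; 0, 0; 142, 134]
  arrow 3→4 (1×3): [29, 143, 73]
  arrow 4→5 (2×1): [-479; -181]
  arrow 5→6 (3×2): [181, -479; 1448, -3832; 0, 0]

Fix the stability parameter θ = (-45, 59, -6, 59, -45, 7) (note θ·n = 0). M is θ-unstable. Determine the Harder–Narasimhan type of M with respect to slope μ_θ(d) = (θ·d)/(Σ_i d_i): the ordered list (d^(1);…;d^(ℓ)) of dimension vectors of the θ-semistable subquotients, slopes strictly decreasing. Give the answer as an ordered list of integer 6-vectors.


Interval decomposition of M: I[1,2], I[1,5], I[3,3]^2, I[5,6], I[6,6]^2.
HN type (ℓ=5): μ^(1)=59; μ^(2)=67/4; μ^(3)=7; μ^(4)=-6; μ^(5)=-45

((0, 1, 0, 0, 0, 0); (0, 1, 1, 1, 1, 0); (0, 0, 0, 0, 0, 3); (0, 0, 2, 0, 0, 0); (2, 0, 0, 0, 1, 0))


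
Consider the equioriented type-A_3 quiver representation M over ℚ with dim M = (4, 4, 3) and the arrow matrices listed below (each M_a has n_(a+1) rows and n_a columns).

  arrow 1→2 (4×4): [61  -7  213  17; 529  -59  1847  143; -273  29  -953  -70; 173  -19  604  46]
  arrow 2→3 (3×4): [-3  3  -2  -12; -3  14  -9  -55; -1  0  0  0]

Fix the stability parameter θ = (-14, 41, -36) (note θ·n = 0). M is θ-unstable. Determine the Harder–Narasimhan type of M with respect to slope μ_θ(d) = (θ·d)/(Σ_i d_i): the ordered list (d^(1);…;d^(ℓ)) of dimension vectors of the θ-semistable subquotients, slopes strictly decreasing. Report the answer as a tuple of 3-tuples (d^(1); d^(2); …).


Interval decomposition of M: I[1,1], I[1,2], I[1,3]^2, I[2,3].
HN type (ℓ=3): μ^(1)=41; μ^(2)=5/2; μ^(3)=-14

((0, 1, 0); (0, 3, 3); (4, 0, 0))


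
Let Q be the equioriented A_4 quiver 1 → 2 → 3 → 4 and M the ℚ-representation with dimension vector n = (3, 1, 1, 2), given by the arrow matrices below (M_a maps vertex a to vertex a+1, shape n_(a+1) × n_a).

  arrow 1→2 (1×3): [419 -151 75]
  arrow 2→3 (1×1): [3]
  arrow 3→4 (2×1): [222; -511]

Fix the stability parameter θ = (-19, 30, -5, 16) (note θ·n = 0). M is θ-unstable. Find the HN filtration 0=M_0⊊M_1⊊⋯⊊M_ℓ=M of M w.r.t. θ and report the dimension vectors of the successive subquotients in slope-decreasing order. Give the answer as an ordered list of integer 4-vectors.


Via rank(M_{q-1}∘⋯∘M_p): M ≅ I[1,1]^2, I[1,4], I[4,4].
μ_θ-semistable layers: μ^(1)=16; μ^(2)=25/2; μ^(3)=-19

((0, 0, 0, 2); (0, 1, 1, 0); (3, 0, 0, 0))


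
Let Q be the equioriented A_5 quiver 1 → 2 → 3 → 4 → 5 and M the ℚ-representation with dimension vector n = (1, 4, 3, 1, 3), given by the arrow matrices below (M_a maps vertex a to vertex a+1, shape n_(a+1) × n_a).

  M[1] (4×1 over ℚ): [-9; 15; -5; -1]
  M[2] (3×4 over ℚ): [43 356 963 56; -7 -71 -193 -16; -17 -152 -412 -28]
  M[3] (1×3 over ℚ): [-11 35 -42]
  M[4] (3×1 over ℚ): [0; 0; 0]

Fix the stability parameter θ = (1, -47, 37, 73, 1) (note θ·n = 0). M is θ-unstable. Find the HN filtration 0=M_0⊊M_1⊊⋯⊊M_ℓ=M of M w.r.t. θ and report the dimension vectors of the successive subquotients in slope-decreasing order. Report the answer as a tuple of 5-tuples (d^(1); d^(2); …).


Via rank(M_{q-1}∘⋯∘M_p): M ≅ I[1,4], I[2,2], I[2,3]^2, I[5,5]^3.
μ_θ-semistable layers: μ^(1)=73; μ^(2)=37; μ^(3)=1; μ^(4)=-23; μ^(5)=-47

((0, 0, 0, 1, 0); (0, 0, 3, 0, 0); (0, 0, 0, 0, 3); (1, 1, 0, 0, 0); (0, 3, 0, 0, 0))


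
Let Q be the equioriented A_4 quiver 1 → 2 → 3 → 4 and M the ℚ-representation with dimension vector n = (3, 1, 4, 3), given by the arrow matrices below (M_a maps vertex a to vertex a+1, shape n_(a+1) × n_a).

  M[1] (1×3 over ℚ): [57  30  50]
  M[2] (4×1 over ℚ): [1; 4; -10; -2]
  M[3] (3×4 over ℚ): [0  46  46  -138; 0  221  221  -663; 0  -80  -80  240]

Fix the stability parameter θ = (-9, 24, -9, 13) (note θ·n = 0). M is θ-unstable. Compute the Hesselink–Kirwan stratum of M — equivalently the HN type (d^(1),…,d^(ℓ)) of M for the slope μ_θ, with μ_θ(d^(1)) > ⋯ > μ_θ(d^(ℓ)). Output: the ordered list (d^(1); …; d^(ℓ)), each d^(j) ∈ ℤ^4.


Interval decomposition of M: I[1,1]^2, I[1,3], I[3,3]^2, I[3,4], I[4,4]^2.
HN type (ℓ=3): μ^(1)=13; μ^(2)=15/2; μ^(3)=-9

((0, 0, 0, 3); (0, 1, 1, 0); (3, 0, 3, 0))


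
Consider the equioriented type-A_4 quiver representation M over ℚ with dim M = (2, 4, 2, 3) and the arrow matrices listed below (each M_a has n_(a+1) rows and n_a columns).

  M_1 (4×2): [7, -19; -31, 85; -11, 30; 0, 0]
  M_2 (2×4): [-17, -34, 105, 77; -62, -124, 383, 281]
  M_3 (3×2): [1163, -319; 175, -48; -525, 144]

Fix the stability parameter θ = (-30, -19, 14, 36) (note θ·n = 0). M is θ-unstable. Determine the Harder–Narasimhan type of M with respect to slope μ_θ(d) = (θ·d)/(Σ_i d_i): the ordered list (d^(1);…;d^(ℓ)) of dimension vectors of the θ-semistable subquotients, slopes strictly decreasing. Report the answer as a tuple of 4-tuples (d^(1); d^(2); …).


Barcode: M ≅ I[1,4]^2, I[2,2]^2, I[4,4]. HN layers by μ_θ (4 steps, strictly decreasing):
  μ^(1)=36; μ^(2)=14; μ^(3)=-19; μ^(4)=-30

((0, 0, 0, 3); (0, 0, 2, 0); (0, 4, 0, 0); (2, 0, 0, 0))


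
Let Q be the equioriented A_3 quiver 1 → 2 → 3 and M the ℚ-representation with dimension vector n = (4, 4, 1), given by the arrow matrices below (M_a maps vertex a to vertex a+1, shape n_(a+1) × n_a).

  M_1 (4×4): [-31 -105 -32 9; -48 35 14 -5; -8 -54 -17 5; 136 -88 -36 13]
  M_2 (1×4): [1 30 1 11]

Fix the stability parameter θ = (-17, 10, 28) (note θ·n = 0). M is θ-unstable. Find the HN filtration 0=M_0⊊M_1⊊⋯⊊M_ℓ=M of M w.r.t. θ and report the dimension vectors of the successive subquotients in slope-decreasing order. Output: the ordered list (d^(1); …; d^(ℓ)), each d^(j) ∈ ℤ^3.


Via rank(M_{q-1}∘⋯∘M_p): M ≅ I[1,2]^3, I[1,3].
μ_θ-semistable layers: μ^(1)=28; μ^(2)=10; μ^(3)=-17

((0, 0, 1); (0, 4, 0); (4, 0, 0))


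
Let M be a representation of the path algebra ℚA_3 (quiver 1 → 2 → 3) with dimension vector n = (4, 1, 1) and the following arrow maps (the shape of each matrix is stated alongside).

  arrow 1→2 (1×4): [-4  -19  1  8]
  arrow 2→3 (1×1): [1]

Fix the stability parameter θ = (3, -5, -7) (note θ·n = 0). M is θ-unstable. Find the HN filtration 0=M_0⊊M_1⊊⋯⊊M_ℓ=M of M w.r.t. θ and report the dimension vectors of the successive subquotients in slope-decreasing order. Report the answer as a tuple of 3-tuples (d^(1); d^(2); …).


Barcode: M ≅ I[1,1]^3, I[1,3]. HN layers by μ_θ (2 steps, strictly decreasing):
  μ^(1)=3; μ^(2)=-3

((3, 0, 0); (1, 1, 1))


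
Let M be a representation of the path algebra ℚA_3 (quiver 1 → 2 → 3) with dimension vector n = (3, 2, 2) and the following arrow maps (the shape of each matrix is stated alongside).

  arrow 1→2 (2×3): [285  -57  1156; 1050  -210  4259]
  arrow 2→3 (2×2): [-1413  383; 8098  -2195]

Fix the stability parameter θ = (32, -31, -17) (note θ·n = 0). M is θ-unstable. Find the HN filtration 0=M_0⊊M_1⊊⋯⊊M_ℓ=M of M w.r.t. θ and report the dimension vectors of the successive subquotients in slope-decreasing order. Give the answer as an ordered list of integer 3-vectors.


Via rank(M_{q-1}∘⋯∘M_p): M ≅ I[1,1], I[1,3]^2.
μ_θ-semistable layers: μ^(1)=32; μ^(2)=-16/3

((1, 0, 0); (2, 2, 2))


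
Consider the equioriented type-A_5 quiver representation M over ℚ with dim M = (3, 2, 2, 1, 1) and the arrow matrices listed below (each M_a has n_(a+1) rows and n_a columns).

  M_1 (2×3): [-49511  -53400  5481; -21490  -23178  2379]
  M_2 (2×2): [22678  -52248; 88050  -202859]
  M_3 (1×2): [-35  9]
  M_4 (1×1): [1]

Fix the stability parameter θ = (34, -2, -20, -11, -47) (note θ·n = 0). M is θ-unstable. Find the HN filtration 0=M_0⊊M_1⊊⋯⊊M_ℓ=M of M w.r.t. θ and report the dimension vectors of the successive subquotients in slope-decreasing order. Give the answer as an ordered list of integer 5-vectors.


Via rank(M_{q-1}∘⋯∘M_p): M ≅ I[1,1], I[1,3], I[1,5].
μ_θ-semistable layers: μ^(1)=34; μ^(2)=4; μ^(3)=-46/5

((1, 0, 0, 0, 0); (1, 1, 1, 0, 0); (1, 1, 1, 1, 1))


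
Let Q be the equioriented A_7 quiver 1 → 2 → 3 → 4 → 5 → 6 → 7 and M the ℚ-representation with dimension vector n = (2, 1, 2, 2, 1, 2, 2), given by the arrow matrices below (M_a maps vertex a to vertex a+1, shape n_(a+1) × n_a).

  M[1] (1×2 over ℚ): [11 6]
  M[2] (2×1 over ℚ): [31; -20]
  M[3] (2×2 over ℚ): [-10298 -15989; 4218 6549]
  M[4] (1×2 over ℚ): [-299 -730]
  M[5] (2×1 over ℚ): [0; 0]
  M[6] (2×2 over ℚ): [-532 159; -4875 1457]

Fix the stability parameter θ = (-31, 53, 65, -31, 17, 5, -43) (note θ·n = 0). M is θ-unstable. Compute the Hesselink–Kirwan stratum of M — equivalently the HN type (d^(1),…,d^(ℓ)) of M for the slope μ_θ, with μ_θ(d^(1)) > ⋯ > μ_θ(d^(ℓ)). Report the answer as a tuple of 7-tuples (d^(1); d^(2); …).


Via rank(M_{q-1}∘⋯∘M_p): M ≅ I[1,1], I[1,5], I[3,3], I[4,4], I[6,7]^2.
μ_θ-semistable layers: μ^(1)=65; μ^(2)=26; μ^(3)=-19; μ^(4)=-31

((0, 0, 1, 0, 0, 0, 0); (0, 1, 1, 1, 1, 0, 0); (0, 0, 0, 0, 0, 2, 2); (2, 0, 0, 1, 0, 0, 0))


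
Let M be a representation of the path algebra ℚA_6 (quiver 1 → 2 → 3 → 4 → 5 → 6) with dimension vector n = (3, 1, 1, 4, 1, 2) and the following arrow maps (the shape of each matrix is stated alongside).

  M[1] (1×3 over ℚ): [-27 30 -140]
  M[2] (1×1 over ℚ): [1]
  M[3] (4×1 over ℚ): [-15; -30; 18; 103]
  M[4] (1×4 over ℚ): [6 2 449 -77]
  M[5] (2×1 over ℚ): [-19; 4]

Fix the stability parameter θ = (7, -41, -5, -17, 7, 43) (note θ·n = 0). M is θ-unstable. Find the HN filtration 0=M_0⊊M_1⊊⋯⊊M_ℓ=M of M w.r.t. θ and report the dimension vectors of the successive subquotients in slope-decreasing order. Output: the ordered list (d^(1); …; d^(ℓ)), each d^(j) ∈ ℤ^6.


Via rank(M_{q-1}∘⋯∘M_p): M ≅ I[1,1]^2, I[1,6], I[4,4]^3, I[6,6].
μ_θ-semistable layers: μ^(1)=43; μ^(2)=7; μ^(3)=-11; μ^(4)=-17

((0, 0, 0, 0, 0, 2); (2, 0, 0, 0, 1, 0); (0, 0, 1, 1, 0, 0); (1, 1, 0, 3, 0, 0))


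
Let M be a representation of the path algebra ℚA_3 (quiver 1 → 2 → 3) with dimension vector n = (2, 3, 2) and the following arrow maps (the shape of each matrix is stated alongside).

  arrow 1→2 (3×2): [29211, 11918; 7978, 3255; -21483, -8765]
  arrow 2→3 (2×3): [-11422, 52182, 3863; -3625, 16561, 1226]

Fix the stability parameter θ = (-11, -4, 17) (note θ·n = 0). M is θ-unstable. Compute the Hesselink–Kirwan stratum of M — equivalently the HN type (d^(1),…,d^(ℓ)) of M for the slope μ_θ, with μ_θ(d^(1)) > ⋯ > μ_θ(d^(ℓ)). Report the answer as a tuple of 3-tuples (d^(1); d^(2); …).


Via rank(M_{q-1}∘⋯∘M_p): M ≅ I[1,2], I[1,3], I[2,3].
μ_θ-semistable layers: μ^(1)=17; μ^(2)=-4; μ^(3)=-11

((0, 0, 2); (0, 3, 0); (2, 0, 0))


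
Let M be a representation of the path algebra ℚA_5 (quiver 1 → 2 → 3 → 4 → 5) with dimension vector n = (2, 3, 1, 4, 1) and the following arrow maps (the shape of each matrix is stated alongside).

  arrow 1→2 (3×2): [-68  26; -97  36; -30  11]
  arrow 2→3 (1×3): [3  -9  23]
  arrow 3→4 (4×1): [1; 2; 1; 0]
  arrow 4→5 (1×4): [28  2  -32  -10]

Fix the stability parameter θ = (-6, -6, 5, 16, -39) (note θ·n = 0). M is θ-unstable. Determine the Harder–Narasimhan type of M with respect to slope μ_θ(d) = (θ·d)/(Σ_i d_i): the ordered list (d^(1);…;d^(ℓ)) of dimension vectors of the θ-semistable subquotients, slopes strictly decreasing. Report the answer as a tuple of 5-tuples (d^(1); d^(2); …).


Interval decomposition of M: I[1,2], I[1,4], I[2,2], I[4,4]^2, I[4,5].
HN type (ℓ=4): μ^(1)=16; μ^(2)=5; μ^(3)=-6; μ^(4)=-23/2

((0, 0, 0, 3, 0); (0, 0, 1, 0, 0); (2, 3, 0, 0, 0); (0, 0, 0, 1, 1))
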